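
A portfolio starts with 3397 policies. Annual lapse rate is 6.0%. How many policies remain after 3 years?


remaining = initial * (1 - lapse)^years
= 3397 * (1 - 0.06)^3
= 3397 * 0.830584
= 2821.4938


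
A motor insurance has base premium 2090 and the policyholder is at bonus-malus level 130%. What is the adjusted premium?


adjusted = base * BM_level / 100
= 2090 * 130 / 100
= 2090 * 1.3
= 2717.0


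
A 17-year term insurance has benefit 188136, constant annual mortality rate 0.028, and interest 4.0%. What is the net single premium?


NSP = benefit * sum_{k=0}^{n-1} k_p_x * q * v^(k+1)
With constant q=0.028, v=0.961538
Sum = 0.281325
NSP = 188136 * 0.281325
= 52927.4143


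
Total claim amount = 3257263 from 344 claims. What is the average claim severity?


severity = total / number
= 3257263 / 344
= 9468.7878


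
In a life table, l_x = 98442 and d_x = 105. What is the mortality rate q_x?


q_x = d_x / l_x
= 105 / 98442
= 0.0011


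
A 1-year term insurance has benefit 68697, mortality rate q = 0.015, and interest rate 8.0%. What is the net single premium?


NSP = benefit * q * v
v = 1/(1+i) = 0.925926
NSP = 68697 * 0.015 * 0.925926
= 954.125


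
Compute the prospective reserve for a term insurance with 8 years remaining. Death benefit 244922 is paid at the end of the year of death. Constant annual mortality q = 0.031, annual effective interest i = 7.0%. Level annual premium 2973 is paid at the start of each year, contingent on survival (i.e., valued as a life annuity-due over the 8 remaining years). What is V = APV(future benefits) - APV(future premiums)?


v = 1/(1+i) = 0.934579
APV(future benefits) per unit = sum_{k=0}^{7} k_p_x * q * v^(k+1) = 0.168076
APV(future benefits) = 244922 * 0.168076 = 41165.5295
Life annuity-due factor ä_{x:8} = sum_{k=0}^{7} k_p_x * v^k = 5.801336
APV(future premiums) = 2973 * 5.801336 = 17247.3709
V = 41165.5295 - 17247.3709
= 23918.1586


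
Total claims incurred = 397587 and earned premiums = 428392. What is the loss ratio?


Loss ratio = claims / premiums
= 397587 / 428392
= 0.9281


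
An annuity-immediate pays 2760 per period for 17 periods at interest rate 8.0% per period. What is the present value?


PV = PMT * (1 - (1+i)^(-n)) / i
= 2760 * (1 - (1+0.08)^(-17)) / 0.08
= 2760 * (1 - 0.270269) / 0.08
= 2760 * 9.121638
= 25175.7212


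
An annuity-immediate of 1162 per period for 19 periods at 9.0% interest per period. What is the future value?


FV = PMT * ((1+i)^n - 1) / i
= 1162 * ((1.09)^19 - 1) / 0.09
= 1162 * (5.141661 - 1) / 0.09
= 53473.4486


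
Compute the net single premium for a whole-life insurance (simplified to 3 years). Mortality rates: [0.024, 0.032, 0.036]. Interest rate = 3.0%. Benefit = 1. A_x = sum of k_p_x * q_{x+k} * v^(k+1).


v = 0.970874
Year 0: k_p_x=1.0, q=0.024, term=0.023301
Year 1: k_p_x=0.976, q=0.032, term=0.029439
Year 2: k_p_x=0.944768, q=0.036, term=0.031125
A_x = 0.0839


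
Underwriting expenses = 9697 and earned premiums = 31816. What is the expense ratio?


Expense ratio = expenses / premiums
= 9697 / 31816
= 0.3048


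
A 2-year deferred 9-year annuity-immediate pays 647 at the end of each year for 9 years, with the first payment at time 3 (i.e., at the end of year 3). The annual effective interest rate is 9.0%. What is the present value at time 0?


PV at time 2 of the 9-year annuity-immediate:
a_n = 647 * (1-(1+0.09)^(-9))/0.09 = 3878.9247
Discount back 2 years to time 0:
PV = 3878.9247 * (1+0.09)^(-2)
= 3878.9247 * 0.84168
= 3264.8133


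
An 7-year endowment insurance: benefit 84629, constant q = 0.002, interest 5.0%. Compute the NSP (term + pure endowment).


Term component = 973.9128
Pure endowment = 7_p_x * v^7 * benefit = 0.986084 * 0.710681 * 84629 = 59307.2661
NSP = 60281.1789


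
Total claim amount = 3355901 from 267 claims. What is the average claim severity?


severity = total / number
= 3355901 / 267
= 12568.9176


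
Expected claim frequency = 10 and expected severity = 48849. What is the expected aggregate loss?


E[S] = E[N] * E[X]
= 10 * 48849
= 488490


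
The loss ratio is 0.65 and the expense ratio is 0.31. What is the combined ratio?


Combined ratio = loss ratio + expense ratio
= 0.65 + 0.31
= 0.96


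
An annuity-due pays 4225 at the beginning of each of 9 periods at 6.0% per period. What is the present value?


PV_due = PMT * (1-(1+i)^(-n))/i * (1+i)
PV_immediate = 28737.1499
PV_due = 28737.1499 * 1.06
= 30461.3789


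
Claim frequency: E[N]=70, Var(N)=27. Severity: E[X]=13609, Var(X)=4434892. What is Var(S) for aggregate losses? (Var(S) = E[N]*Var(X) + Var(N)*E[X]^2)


Var(S) = E[N]*Var(X) + Var(N)*E[X]^2
= 70*4434892 + 27*13609^2
= 310442440 + 5000531787
= 5.3110e+09


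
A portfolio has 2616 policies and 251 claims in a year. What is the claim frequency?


frequency = claims / policies
= 251 / 2616
= 0.0959


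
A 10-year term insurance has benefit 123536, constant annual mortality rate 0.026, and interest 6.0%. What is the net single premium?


NSP = benefit * sum_{k=0}^{n-1} k_p_x * q * v^(k+1)
With constant q=0.026, v=0.943396
Sum = 0.172606
NSP = 123536 * 0.172606
= 21323.0447


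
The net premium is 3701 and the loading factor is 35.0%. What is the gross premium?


Gross = net * (1 + loading)
= 3701 * (1 + 0.35)
= 3701 * 1.35
= 4996.35


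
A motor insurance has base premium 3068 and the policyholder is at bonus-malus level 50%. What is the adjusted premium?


adjusted = base * BM_level / 100
= 3068 * 50 / 100
= 3068 * 0.5
= 1534.0


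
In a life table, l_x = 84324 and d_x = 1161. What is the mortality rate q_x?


q_x = d_x / l_x
= 1161 / 84324
= 0.0138


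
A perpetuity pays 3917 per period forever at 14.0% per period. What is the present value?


PV = PMT / i
= 3917 / 0.14
= 27978.5714


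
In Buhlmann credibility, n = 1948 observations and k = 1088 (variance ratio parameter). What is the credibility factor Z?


Z = n / (n + k)
= 1948 / (1948 + 1088)
= 1948 / 3036
= 0.6416


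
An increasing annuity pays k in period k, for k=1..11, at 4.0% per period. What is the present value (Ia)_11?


(Ia)_n = sum_{k=1}^{n} k * v^k, v = 1/(1+i)
v = 0.961538
Sum computed term by term:
(Ia)_11 = 49.1376


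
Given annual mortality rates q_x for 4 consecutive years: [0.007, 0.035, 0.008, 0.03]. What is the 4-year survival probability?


p_k = 1 - q_k for each year
Survival = product of (1 - q_k)
= 0.993 * 0.965 * 0.992 * 0.97
= 0.9221


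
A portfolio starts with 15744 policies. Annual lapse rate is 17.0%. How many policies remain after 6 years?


remaining = initial * (1 - lapse)^years
= 15744 * (1 - 0.17)^6
= 15744 * 0.32694
= 5147.3492


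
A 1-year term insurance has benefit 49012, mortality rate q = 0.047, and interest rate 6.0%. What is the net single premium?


NSP = benefit * q * v
v = 1/(1+i) = 0.943396
NSP = 49012 * 0.047 * 0.943396
= 2173.1736


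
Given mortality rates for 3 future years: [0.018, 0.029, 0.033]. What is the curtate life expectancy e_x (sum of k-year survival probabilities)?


e_x = sum_{k=1}^{n} k_p_x
k_p_x values:
  1_p_x = 0.982
  2_p_x = 0.953522
  3_p_x = 0.922056
e_x = 2.8576


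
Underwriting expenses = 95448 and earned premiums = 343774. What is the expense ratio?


Expense ratio = expenses / premiums
= 95448 / 343774
= 0.2776


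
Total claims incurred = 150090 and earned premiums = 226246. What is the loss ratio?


Loss ratio = claims / premiums
= 150090 / 226246
= 0.6634


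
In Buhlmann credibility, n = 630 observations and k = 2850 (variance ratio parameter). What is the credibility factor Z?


Z = n / (n + k)
= 630 / (630 + 2850)
= 630 / 3480
= 0.181


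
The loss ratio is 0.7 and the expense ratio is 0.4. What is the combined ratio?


Combined ratio = loss ratio + expense ratio
= 0.7 + 0.4
= 1.1


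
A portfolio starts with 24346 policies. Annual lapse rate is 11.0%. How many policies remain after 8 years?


remaining = initial * (1 - lapse)^years
= 24346 * (1 - 0.11)^8
= 24346 * 0.393659
= 9584.0191


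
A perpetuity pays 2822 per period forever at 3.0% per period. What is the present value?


PV = PMT / i
= 2822 / 0.03
= 94066.6667


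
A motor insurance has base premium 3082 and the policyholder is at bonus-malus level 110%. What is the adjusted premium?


adjusted = base * BM_level / 100
= 3082 * 110 / 100
= 3082 * 1.1
= 3390.2


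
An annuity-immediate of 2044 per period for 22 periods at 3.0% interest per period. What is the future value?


FV = PMT * ((1+i)^n - 1) / i
= 2044 * ((1.03)^22 - 1) / 0.03
= 2044 * (1.916103 - 1) / 0.03
= 62417.1789


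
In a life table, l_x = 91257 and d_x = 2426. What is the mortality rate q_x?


q_x = d_x / l_x
= 2426 / 91257
= 0.0266


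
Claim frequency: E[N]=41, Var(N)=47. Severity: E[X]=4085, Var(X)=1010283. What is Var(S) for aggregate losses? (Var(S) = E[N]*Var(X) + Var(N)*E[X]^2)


Var(S) = E[N]*Var(X) + Var(N)*E[X]^2
= 41*1010283 + 47*4085^2
= 41421603 + 784299575
= 8.2572e+08


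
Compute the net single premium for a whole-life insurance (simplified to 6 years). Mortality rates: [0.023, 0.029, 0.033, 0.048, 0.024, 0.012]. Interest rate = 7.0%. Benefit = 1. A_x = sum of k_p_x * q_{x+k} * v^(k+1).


v = 0.934579
Year 0: k_p_x=1.0, q=0.023, term=0.021495
Year 1: k_p_x=0.977, q=0.029, term=0.024747
Year 2: k_p_x=0.948667, q=0.033, term=0.025555
Year 3: k_p_x=0.917361, q=0.048, term=0.033593
Year 4: k_p_x=0.873328, q=0.024, term=0.014944
Year 5: k_p_x=0.852368, q=0.012, term=0.006816
A_x = 0.1272


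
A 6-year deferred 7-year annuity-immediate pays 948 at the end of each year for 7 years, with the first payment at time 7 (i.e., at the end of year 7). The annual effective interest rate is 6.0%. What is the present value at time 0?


PV at time 6 of the 7-year annuity-immediate:
a_n = 948 * (1-(1+0.06)^(-7))/0.06 = 5292.0976
Discount back 6 years to time 0:
PV = 5292.0976 * (1+0.06)^(-6)
= 5292.0976 * 0.704961
= 3730.72


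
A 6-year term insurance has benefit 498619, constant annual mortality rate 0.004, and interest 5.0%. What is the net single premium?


NSP = benefit * sum_{k=0}^{n-1} k_p_x * q * v^(k+1)
With constant q=0.004, v=0.952381
Sum = 0.020112
NSP = 498619 * 0.020112
= 10028.3595


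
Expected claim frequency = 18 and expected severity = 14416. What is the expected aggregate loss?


E[S] = E[N] * E[X]
= 18 * 14416
= 259488


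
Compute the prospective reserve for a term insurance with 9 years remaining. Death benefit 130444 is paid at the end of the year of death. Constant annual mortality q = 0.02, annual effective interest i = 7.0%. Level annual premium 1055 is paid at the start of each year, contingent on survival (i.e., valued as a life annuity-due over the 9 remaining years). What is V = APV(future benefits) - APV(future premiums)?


v = 1/(1+i) = 0.934579
APV(future benefits) per unit = sum_{k=0}^{8} k_p_x * q * v^(k+1) = 0.121444
APV(future benefits) = 130444 * 0.121444 = 15841.5965
Life annuity-due factor ä_{x:9} = sum_{k=0}^{8} k_p_x * v^k = 6.497236
APV(future premiums) = 1055 * 6.497236 = 6854.5836
V = 15841.5965 - 6854.5836
= 8987.0128


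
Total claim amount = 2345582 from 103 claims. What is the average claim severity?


severity = total / number
= 2345582 / 103
= 22772.6408


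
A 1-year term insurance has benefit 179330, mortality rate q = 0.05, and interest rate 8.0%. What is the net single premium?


NSP = benefit * q * v
v = 1/(1+i) = 0.925926
NSP = 179330 * 0.05 * 0.925926
= 8302.3148


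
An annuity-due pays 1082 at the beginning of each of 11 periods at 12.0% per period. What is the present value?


PV_due = PMT * (1-(1+i)^(-n))/i * (1+i)
PV_immediate = 6424.5905
PV_due = 6424.5905 * 1.12
= 7195.5413


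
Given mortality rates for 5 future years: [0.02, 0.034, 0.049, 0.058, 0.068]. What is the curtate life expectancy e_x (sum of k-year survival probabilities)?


e_x = sum_{k=1}^{n} k_p_x
k_p_x values:
  1_p_x = 0.98
  2_p_x = 0.94668
  3_p_x = 0.900293
  4_p_x = 0.848076
  5_p_x = 0.790407
e_x = 4.4655


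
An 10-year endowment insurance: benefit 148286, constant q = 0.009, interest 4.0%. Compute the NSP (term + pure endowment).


Term component = 10426.9001
Pure endowment = 10_p_x * v^10 * benefit = 0.913559 * 0.675564 * 148286 = 91517.3218
NSP = 101944.2219


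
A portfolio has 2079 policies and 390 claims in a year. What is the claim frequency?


frequency = claims / policies
= 390 / 2079
= 0.1876


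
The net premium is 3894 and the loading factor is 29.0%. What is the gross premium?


Gross = net * (1 + loading)
= 3894 * (1 + 0.29)
= 3894 * 1.29
= 5023.26


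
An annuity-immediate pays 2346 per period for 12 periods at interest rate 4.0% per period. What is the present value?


PV = PMT * (1 - (1+i)^(-n)) / i
= 2346 * (1 - (1+0.04)^(-12)) / 0.04
= 2346 * (1 - 0.624597) / 0.04
= 2346 * 9.385074
= 22017.383


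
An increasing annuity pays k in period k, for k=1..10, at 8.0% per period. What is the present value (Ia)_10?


(Ia)_n = sum_{k=1}^{n} k * v^k, v = 1/(1+i)
v = 0.925926
Sum computed term by term:
(Ia)_10 = 32.6869


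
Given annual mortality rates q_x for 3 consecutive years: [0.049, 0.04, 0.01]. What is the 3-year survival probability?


p_k = 1 - q_k for each year
Survival = product of (1 - q_k)
= 0.951 * 0.96 * 0.99
= 0.9038


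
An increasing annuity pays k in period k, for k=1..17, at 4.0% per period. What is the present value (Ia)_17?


(Ia)_n = sum_{k=1}^{n} k * v^k, v = 1/(1+i)
v = 0.961538
Sum computed term by term:
(Ia)_17 = 98.1238


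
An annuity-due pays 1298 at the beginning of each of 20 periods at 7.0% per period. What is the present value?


PV_due = PMT * (1-(1+i)^(-n))/i * (1+i)
PV_immediate = 13751.0305
PV_due = 13751.0305 * 1.07
= 14713.6026


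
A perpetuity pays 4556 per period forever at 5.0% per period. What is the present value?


PV = PMT / i
= 4556 / 0.05
= 91120.0


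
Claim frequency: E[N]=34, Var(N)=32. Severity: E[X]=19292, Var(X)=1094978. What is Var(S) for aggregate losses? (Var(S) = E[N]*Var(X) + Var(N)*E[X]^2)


Var(S) = E[N]*Var(X) + Var(N)*E[X]^2
= 34*1094978 + 32*19292^2
= 37229252 + 11909800448
= 1.1947e+10


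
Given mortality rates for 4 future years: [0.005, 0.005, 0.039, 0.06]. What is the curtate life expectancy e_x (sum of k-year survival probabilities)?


e_x = sum_{k=1}^{n} k_p_x
k_p_x values:
  1_p_x = 0.995
  2_p_x = 0.990025
  3_p_x = 0.951414
  4_p_x = 0.894329
e_x = 3.8308


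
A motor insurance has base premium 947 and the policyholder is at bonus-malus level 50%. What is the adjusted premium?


adjusted = base * BM_level / 100
= 947 * 50 / 100
= 947 * 0.5
= 473.5


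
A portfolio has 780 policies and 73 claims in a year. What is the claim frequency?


frequency = claims / policies
= 73 / 780
= 0.0936


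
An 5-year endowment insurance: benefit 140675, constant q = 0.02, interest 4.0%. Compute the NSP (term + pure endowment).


Term component = 12053.1744
Pure endowment = 5_p_x * v^5 * benefit = 0.903921 * 0.821927 * 140675 = 104515.4767
NSP = 116568.6511


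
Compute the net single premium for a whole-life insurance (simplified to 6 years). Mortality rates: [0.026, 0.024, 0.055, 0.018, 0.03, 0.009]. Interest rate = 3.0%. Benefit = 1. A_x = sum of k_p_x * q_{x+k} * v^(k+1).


v = 0.970874
Year 0: k_p_x=1.0, q=0.026, term=0.025243
Year 1: k_p_x=0.974, q=0.024, term=0.022034
Year 2: k_p_x=0.950624, q=0.055, term=0.047848
Year 3: k_p_x=0.89834, q=0.018, term=0.014367
Year 4: k_p_x=0.88217, q=0.03, term=0.022829
Year 5: k_p_x=0.855704, q=0.009, term=0.00645
A_x = 0.1388


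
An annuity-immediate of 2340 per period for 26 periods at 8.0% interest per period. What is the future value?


FV = PMT * ((1+i)^n - 1) / i
= 2340 * ((1.08)^26 - 1) / 0.08
= 2340 * (7.396353 - 1) / 0.08
= 187093.3314


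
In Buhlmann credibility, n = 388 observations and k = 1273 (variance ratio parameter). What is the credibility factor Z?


Z = n / (n + k)
= 388 / (388 + 1273)
= 388 / 1661
= 0.2336


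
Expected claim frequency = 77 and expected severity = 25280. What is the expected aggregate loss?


E[S] = E[N] * E[X]
= 77 * 25280
= 1.9466e+06


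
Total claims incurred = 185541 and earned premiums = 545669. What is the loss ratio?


Loss ratio = claims / premiums
= 185541 / 545669
= 0.34


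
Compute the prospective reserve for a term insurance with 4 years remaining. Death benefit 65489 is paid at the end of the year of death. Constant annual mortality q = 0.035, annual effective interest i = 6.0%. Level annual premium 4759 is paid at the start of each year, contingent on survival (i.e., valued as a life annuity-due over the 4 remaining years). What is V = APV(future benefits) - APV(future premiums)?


v = 1/(1+i) = 0.943396
APV(future benefits) per unit = sum_{k=0}^{3} k_p_x * q * v^(k+1) = 0.115357
APV(future benefits) = 65489 * 0.115357 = 7554.6232
Life annuity-due factor ä_{x:4} = sum_{k=0}^{3} k_p_x * v^k = 3.493673
APV(future premiums) = 4759 * 3.493673 = 16626.3905
V = 7554.6232 - 16626.3905
= -9071.7673


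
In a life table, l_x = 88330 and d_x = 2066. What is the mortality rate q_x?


q_x = d_x / l_x
= 2066 / 88330
= 0.0234


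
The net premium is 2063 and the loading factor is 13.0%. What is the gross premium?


Gross = net * (1 + loading)
= 2063 * (1 + 0.13)
= 2063 * 1.13
= 2331.19


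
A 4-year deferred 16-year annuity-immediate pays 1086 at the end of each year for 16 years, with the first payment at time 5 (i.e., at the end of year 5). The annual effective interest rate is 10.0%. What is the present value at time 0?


PV at time 4 of the 16-year annuity-immediate:
a_n = 1086 * (1-(1+0.1)^(-16))/0.1 = 8496.5476
Discount back 4 years to time 0:
PV = 8496.5476 * (1+0.1)^(-4)
= 8496.5476 * 0.683013
= 5803.2563


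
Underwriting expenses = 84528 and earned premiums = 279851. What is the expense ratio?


Expense ratio = expenses / premiums
= 84528 / 279851
= 0.302


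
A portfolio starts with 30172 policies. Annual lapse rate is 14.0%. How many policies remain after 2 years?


remaining = initial * (1 - lapse)^years
= 30172 * (1 - 0.14)^2
= 30172 * 0.7396
= 22315.2112


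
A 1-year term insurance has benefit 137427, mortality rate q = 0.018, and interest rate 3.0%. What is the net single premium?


NSP = benefit * q * v
v = 1/(1+i) = 0.970874
NSP = 137427 * 0.018 * 0.970874
= 2401.6369


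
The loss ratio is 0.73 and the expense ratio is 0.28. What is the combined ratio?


Combined ratio = loss ratio + expense ratio
= 0.73 + 0.28
= 1.01


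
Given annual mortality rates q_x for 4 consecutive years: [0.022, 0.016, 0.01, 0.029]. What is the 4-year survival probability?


p_k = 1 - q_k for each year
Survival = product of (1 - q_k)
= 0.978 * 0.984 * 0.99 * 0.971
= 0.9251


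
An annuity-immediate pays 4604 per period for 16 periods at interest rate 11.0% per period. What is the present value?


PV = PMT * (1 - (1+i)^(-n)) / i
= 4604 * (1 - (1+0.11)^(-16)) / 0.11
= 4604 * (1 - 0.188292) / 0.11
= 4604 * 7.379162
= 33973.6608


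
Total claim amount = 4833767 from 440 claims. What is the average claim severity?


severity = total / number
= 4833767 / 440
= 10985.8341


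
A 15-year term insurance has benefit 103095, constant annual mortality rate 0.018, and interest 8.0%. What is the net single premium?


NSP = benefit * sum_{k=0}^{n-1} k_p_x * q * v^(k+1)
With constant q=0.018, v=0.925926
Sum = 0.139581
NSP = 103095 * 0.139581
= 14390.1242


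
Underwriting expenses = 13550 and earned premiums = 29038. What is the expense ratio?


Expense ratio = expenses / premiums
= 13550 / 29038
= 0.4666


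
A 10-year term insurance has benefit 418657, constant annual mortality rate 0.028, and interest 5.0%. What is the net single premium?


NSP = benefit * sum_{k=0}^{n-1} k_p_x * q * v^(k+1)
With constant q=0.028, v=0.952381
Sum = 0.193079
NSP = 418657 * 0.193079
= 80834.0587


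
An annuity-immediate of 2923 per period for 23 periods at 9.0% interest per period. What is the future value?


FV = PMT * ((1+i)^n - 1) / i
= 2923 * ((1.09)^23 - 1) / 0.09
= 2923 * (7.257874 - 1) / 0.09
= 203241.8565


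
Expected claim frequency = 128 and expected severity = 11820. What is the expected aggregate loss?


E[S] = E[N] * E[X]
= 128 * 11820
= 1.5130e+06


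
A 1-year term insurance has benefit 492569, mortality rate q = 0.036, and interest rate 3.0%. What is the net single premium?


NSP = benefit * q * v
v = 1/(1+i) = 0.970874
NSP = 492569 * 0.036 * 0.970874
= 17216.0039


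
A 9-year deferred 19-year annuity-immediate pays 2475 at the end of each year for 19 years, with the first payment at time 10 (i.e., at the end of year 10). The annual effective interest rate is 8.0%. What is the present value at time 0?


PV at time 9 of the 19-year annuity-immediate:
a_n = 2475 * (1-(1+0.08)^(-19))/0.08 = 23768.908
Discount back 9 years to time 0:
PV = 23768.908 * (1+0.08)^(-9)
= 23768.908 * 0.500249
= 11890.3717


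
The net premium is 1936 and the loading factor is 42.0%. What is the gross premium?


Gross = net * (1 + loading)
= 1936 * (1 + 0.42)
= 1936 * 1.42
= 2749.12


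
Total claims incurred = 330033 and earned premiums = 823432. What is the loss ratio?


Loss ratio = claims / premiums
= 330033 / 823432
= 0.4008


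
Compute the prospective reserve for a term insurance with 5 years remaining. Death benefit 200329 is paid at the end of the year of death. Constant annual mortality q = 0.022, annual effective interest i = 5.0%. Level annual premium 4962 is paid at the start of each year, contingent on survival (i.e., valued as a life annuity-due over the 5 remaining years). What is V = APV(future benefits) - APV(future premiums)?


v = 1/(1+i) = 0.952381
APV(future benefits) per unit = sum_{k=0}^{4} k_p_x * q * v^(k+1) = 0.091346
APV(future benefits) = 200329 * 0.091346 = 18299.3395
Life annuity-due factor ä_{x:5} = sum_{k=0}^{4} k_p_x * v^k = 4.359716
APV(future premiums) = 4962 * 4.359716 = 21632.9113
V = 18299.3395 - 21632.9113
= -3333.5718


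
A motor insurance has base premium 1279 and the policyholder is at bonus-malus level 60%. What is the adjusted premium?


adjusted = base * BM_level / 100
= 1279 * 60 / 100
= 1279 * 0.6
= 767.4


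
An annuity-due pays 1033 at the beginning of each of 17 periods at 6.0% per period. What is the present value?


PV_due = PMT * (1-(1+i)^(-n))/i * (1+i)
PV_immediate = 10823.0093
PV_due = 10823.0093 * 1.06
= 11472.3898


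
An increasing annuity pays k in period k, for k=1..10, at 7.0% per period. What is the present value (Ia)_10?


(Ia)_n = sum_{k=1}^{n} k * v^k, v = 1/(1+i)
v = 0.934579
Sum computed term by term:
(Ia)_10 = 34.7391


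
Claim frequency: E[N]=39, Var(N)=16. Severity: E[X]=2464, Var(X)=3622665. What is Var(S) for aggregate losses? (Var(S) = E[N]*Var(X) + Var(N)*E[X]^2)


Var(S) = E[N]*Var(X) + Var(N)*E[X]^2
= 39*3622665 + 16*2464^2
= 141283935 + 97140736
= 2.3842e+08


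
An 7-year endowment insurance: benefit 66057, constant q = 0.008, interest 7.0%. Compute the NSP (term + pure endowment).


Term component = 2786.5779
Pure endowment = 7_p_x * v^7 * benefit = 0.945326 * 0.62275 * 66057 = 38887.8656
NSP = 41674.4435


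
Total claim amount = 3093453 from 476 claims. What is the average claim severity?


severity = total / number
= 3093453 / 476
= 6498.8508


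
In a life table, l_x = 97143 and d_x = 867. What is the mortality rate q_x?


q_x = d_x / l_x
= 867 / 97143
= 0.0089


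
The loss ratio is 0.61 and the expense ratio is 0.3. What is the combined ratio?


Combined ratio = loss ratio + expense ratio
= 0.61 + 0.3
= 0.91


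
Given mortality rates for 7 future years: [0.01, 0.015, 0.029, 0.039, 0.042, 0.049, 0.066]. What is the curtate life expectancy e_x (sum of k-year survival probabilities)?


e_x = sum_{k=1}^{n} k_p_x
k_p_x values:
  1_p_x = 0.99
  2_p_x = 0.97515
  3_p_x = 0.946871
  4_p_x = 0.909943
  5_p_x = 0.871725
  6_p_x = 0.829011
  7_p_x = 0.774296
e_x = 6.297


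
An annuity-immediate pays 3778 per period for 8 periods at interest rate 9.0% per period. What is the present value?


PV = PMT * (1 - (1+i)^(-n)) / i
= 3778 * (1 - (1+0.09)^(-8)) / 0.09
= 3778 * (1 - 0.501866) / 0.09
= 3778 * 5.534819
= 20910.5466


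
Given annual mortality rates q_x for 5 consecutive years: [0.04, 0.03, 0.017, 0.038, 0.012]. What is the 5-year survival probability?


p_k = 1 - q_k for each year
Survival = product of (1 - q_k)
= 0.96 * 0.97 * 0.983 * 0.962 * 0.988
= 0.87


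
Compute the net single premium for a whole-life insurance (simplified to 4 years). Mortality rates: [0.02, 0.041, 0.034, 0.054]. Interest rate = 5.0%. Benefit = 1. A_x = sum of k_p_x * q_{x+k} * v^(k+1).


v = 0.952381
Year 0: k_p_x=1.0, q=0.02, term=0.019048
Year 1: k_p_x=0.98, q=0.041, term=0.036444
Year 2: k_p_x=0.93982, q=0.034, term=0.027603
Year 3: k_p_x=0.907866, q=0.054, term=0.040333
A_x = 0.1234


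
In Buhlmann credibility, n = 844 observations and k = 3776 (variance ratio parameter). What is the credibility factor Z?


Z = n / (n + k)
= 844 / (844 + 3776)
= 844 / 4620
= 0.1827


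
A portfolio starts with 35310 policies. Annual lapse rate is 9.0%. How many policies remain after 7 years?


remaining = initial * (1 - lapse)^years
= 35310 * (1 - 0.09)^7
= 35310 * 0.516761
= 18246.8316


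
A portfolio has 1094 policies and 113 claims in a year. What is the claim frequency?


frequency = claims / policies
= 113 / 1094
= 0.1033


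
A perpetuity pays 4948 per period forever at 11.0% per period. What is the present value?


PV = PMT / i
= 4948 / 0.11
= 44981.8182


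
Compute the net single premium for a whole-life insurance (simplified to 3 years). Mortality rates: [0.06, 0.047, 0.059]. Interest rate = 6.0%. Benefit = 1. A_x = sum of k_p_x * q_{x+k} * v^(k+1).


v = 0.943396
Year 0: k_p_x=1.0, q=0.06, term=0.056604
Year 1: k_p_x=0.94, q=0.047, term=0.03932
Year 2: k_p_x=0.89582, q=0.059, term=0.044377
A_x = 0.1403


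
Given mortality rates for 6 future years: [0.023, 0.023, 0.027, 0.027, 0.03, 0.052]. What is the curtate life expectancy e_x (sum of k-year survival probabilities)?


e_x = sum_{k=1}^{n} k_p_x
k_p_x values:
  1_p_x = 0.977
  2_p_x = 0.954529
  3_p_x = 0.928757
  4_p_x = 0.90368
  5_p_x = 0.87657
  6_p_x = 0.830988
e_x = 5.4715


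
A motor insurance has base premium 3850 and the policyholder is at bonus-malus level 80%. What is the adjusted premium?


adjusted = base * BM_level / 100
= 3850 * 80 / 100
= 3850 * 0.8
= 3080.0


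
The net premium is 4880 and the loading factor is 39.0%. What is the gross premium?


Gross = net * (1 + loading)
= 4880 * (1 + 0.39)
= 4880 * 1.39
= 6783.2


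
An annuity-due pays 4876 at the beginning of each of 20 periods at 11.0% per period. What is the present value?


PV_due = PMT * (1-(1+i)^(-n))/i * (1+i)
PV_immediate = 38829.1879
PV_due = 38829.1879 * 1.11
= 43100.3986


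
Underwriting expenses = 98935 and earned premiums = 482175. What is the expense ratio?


Expense ratio = expenses / premiums
= 98935 / 482175
= 0.2052


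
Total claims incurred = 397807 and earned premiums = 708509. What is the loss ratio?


Loss ratio = claims / premiums
= 397807 / 708509
= 0.5615


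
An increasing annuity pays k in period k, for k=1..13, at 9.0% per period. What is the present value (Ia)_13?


(Ia)_n = sum_{k=1}^{n} k * v^k, v = 1/(1+i)
v = 0.917431
Sum computed term by term:
(Ia)_13 = 43.56


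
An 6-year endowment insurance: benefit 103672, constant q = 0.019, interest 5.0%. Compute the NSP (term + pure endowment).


Term component = 9560.8919
Pure endowment = 6_p_x * v^6 * benefit = 0.89128 * 0.746215 * 103672 = 68950.8663
NSP = 78511.7582


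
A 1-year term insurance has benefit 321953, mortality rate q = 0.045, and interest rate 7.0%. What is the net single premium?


NSP = benefit * q * v
v = 1/(1+i) = 0.934579
NSP = 321953 * 0.045 * 0.934579
= 13540.0794


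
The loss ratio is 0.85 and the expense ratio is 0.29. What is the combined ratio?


Combined ratio = loss ratio + expense ratio
= 0.85 + 0.29
= 1.14


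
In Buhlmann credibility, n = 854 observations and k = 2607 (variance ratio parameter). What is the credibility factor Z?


Z = n / (n + k)
= 854 / (854 + 2607)
= 854 / 3461
= 0.2467


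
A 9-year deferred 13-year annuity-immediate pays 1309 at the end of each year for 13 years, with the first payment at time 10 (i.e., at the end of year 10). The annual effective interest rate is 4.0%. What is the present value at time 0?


PV at time 9 of the 13-year annuity-immediate:
a_n = 1309 * (1-(1+0.04)^(-13))/0.04 = 13071.213
Discount back 9 years to time 0:
PV = 13071.213 * (1+0.04)^(-9)
= 13071.213 * 0.702587
= 9183.6609


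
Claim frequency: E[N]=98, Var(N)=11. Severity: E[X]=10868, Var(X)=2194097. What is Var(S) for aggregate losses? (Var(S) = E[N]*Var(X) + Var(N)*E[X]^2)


Var(S) = E[N]*Var(X) + Var(N)*E[X]^2
= 98*2194097 + 11*10868^2
= 215021506 + 1299247664
= 1.5143e+09


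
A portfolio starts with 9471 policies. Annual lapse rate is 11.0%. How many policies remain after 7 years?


remaining = initial * (1 - lapse)^years
= 9471 * (1 - 0.11)^7
= 9471 * 0.442313
= 4189.1497


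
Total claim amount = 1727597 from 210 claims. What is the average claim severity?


severity = total / number
= 1727597 / 210
= 8226.6524


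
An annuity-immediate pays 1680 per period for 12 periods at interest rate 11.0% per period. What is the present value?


PV = PMT * (1 - (1+i)^(-n)) / i
= 1680 * (1 - (1+0.11)^(-12)) / 0.11
= 1680 * (1 - 0.285841) / 0.11
= 1680 * 6.492356
= 10907.1583


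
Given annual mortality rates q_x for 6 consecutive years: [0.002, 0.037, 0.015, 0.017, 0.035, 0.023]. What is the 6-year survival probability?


p_k = 1 - q_k for each year
Survival = product of (1 - q_k)
= 0.998 * 0.963 * 0.985 * 0.983 * 0.965 * 0.977
= 0.8773


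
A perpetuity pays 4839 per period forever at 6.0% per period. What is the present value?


PV = PMT / i
= 4839 / 0.06
= 80650.0


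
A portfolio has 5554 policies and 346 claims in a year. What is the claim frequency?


frequency = claims / policies
= 346 / 5554
= 0.0623


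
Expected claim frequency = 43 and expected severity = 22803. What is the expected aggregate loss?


E[S] = E[N] * E[X]
= 43 * 22803
= 980529


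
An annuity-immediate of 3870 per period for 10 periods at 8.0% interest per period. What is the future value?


FV = PMT * ((1+i)^n - 1) / i
= 3870 * ((1.08)^10 - 1) / 0.08
= 3870 * (2.158925 - 1) / 0.08
= 56062.9967


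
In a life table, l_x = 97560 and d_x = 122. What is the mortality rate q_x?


q_x = d_x / l_x
= 122 / 97560
= 0.0013


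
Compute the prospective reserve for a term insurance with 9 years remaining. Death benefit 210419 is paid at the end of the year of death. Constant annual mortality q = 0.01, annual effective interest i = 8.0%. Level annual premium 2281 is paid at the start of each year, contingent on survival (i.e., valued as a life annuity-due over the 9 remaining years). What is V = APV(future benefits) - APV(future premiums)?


v = 1/(1+i) = 0.925926
APV(future benefits) per unit = sum_{k=0}^{8} k_p_x * q * v^(k+1) = 0.060335
APV(future benefits) = 210419 * 0.060335 = 12695.6056
Life annuity-due factor ä_{x:9} = sum_{k=0}^{8} k_p_x * v^k = 6.516167
APV(future premiums) = 2281 * 6.516167 = 14863.3776
V = 12695.6056 - 14863.3776
= -2167.772


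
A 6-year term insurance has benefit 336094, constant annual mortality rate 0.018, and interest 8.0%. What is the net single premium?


NSP = benefit * sum_{k=0}^{n-1} k_p_x * q * v^(k+1)
With constant q=0.018, v=0.925926
Sum = 0.079879
NSP = 336094 * 0.079879
= 26846.9643


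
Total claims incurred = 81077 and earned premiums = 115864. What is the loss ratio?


Loss ratio = claims / premiums
= 81077 / 115864
= 0.6998


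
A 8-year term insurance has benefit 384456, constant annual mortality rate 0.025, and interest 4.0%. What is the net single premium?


NSP = benefit * sum_{k=0}^{n-1} k_p_x * q * v^(k+1)
With constant q=0.025, v=0.961538
Sum = 0.155108
NSP = 384456 * 0.155108
= 59632.1608


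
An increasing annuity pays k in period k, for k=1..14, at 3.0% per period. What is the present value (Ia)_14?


(Ia)_n = sum_{k=1}^{n} k * v^k, v = 1/(1+i)
v = 0.970874
Sum computed term by term:
(Ia)_14 = 79.3102


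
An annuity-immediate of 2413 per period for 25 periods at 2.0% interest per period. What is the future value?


FV = PMT * ((1+i)^n - 1) / i
= 2413 * ((1.02)^25 - 1) / 0.02
= 2413 * (1.640606 - 1) / 0.02
= 77289.1132


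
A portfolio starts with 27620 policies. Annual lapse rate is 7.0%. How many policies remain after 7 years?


remaining = initial * (1 - lapse)^years
= 27620 * (1 - 0.07)^7
= 27620 * 0.601701
= 16618.978


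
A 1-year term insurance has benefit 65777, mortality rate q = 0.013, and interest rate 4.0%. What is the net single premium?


NSP = benefit * q * v
v = 1/(1+i) = 0.961538
NSP = 65777 * 0.013 * 0.961538
= 822.2125


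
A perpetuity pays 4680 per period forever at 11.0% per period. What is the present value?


PV = PMT / i
= 4680 / 0.11
= 42545.4545


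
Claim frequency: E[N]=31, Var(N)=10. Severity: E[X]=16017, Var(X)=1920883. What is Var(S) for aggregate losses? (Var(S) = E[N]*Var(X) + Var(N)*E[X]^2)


Var(S) = E[N]*Var(X) + Var(N)*E[X]^2
= 31*1920883 + 10*16017^2
= 59547373 + 2565442890
= 2.6250e+09


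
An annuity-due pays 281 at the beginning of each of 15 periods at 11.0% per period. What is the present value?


PV_due = PMT * (1-(1+i)^(-n))/i * (1+i)
PV_immediate = 2020.6344
PV_due = 2020.6344 * 1.11
= 2242.9041


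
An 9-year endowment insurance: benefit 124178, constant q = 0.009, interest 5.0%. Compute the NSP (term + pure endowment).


Term component = 7686.1405
Pure endowment = 9_p_x * v^9 * benefit = 0.921856 * 0.644609 * 124178 = 73791.0788
NSP = 81477.2193


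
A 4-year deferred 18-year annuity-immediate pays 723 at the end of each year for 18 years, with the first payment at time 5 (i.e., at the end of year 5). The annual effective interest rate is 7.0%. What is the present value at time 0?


PV at time 4 of the 18-year annuity-immediate:
a_n = 723 * (1-(1+0.07)^(-18))/0.07 = 7272.7198
Discount back 4 years to time 0:
PV = 7272.7198 * (1+0.07)^(-4)
= 7272.7198 * 0.762895
= 5548.3231


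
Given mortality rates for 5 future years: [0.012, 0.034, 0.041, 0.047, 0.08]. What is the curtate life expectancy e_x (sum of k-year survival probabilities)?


e_x = sum_{k=1}^{n} k_p_x
k_p_x values:
  1_p_x = 0.988
  2_p_x = 0.954408
  3_p_x = 0.915277
  4_p_x = 0.872259
  5_p_x = 0.802479
e_x = 4.5324


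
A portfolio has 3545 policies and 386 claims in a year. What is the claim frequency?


frequency = claims / policies
= 386 / 3545
= 0.1089


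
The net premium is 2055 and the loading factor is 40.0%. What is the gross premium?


Gross = net * (1 + loading)
= 2055 * (1 + 0.4)
= 2055 * 1.4
= 2877.0


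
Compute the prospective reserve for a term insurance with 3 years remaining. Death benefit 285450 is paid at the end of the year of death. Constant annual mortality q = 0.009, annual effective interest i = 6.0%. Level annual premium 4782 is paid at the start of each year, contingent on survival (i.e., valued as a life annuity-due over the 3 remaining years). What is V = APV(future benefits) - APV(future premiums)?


v = 1/(1+i) = 0.943396
APV(future benefits) per unit = sum_{k=0}^{2} k_p_x * q * v^(k+1) = 0.02385
APV(future benefits) = 285450 * 0.02385 = 6807.8716
Life annuity-due factor ä_{x:3} = sum_{k=0}^{2} k_p_x * v^k = 2.808954
APV(future premiums) = 4782 * 2.808954 = 13432.4192
V = 6807.8716 - 13432.4192
= -6624.5476


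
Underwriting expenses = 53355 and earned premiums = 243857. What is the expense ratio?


Expense ratio = expenses / premiums
= 53355 / 243857
= 0.2188


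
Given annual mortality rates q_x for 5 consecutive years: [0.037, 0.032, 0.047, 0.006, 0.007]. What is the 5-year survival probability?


p_k = 1 - q_k for each year
Survival = product of (1 - q_k)
= 0.963 * 0.968 * 0.953 * 0.994 * 0.993
= 0.8769


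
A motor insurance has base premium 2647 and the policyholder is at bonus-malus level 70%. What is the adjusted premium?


adjusted = base * BM_level / 100
= 2647 * 70 / 100
= 2647 * 0.7
= 1852.9


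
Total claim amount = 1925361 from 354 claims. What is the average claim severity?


severity = total / number
= 1925361 / 354
= 5438.8729


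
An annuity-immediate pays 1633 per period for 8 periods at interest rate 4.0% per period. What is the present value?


PV = PMT * (1 - (1+i)^(-n)) / i
= 1633 * (1 - (1+0.04)^(-8)) / 0.04
= 1633 * (1 - 0.73069) / 0.04
= 1633 * 6.732745
= 10994.5724


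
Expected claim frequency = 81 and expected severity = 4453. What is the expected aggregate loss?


E[S] = E[N] * E[X]
= 81 * 4453
= 360693


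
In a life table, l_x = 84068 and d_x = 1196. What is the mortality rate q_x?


q_x = d_x / l_x
= 1196 / 84068
= 0.0142


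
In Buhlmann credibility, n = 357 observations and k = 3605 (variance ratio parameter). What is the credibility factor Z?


Z = n / (n + k)
= 357 / (357 + 3605)
= 357 / 3962
= 0.0901


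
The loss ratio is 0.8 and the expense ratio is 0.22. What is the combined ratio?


Combined ratio = loss ratio + expense ratio
= 0.8 + 0.22
= 1.02


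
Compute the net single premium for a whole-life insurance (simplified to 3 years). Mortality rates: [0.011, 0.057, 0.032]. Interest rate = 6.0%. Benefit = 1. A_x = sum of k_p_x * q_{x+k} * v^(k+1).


v = 0.943396
Year 0: k_p_x=1.0, q=0.011, term=0.010377
Year 1: k_p_x=0.989, q=0.057, term=0.050172
Year 2: k_p_x=0.932627, q=0.032, term=0.025058
A_x = 0.0856


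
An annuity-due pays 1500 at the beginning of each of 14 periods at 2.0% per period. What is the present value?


PV_due = PMT * (1-(1+i)^(-n))/i * (1+i)
PV_immediate = 18159.3732
PV_due = 18159.3732 * 1.02
= 18522.5606


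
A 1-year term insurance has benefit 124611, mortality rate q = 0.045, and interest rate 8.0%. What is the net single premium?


NSP = benefit * q * v
v = 1/(1+i) = 0.925926
NSP = 124611 * 0.045 * 0.925926
= 5192.125


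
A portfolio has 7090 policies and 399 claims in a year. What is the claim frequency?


frequency = claims / policies
= 399 / 7090
= 0.0563


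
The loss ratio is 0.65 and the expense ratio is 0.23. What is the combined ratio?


Combined ratio = loss ratio + expense ratio
= 0.65 + 0.23
= 0.88


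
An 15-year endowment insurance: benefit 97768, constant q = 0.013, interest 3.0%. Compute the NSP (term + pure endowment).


Term component = 13966.8904
Pure endowment = 15_p_x * v^15 * benefit = 0.821783 * 0.641862 * 97768 = 51569.8242
NSP = 65536.7145


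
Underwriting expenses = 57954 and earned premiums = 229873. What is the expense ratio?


Expense ratio = expenses / premiums
= 57954 / 229873
= 0.2521


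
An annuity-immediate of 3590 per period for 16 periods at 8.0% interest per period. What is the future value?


FV = PMT * ((1+i)^n - 1) / i
= 3590 * ((1.08)^16 - 1) / 0.08
= 3590 * (3.425943 - 1) / 0.08
= 108864.1761


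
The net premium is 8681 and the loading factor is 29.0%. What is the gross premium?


Gross = net * (1 + loading)
= 8681 * (1 + 0.29)
= 8681 * 1.29
= 11198.49


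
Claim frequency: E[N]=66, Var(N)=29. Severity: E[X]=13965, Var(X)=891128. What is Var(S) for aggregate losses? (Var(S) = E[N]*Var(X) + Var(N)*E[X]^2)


Var(S) = E[N]*Var(X) + Var(N)*E[X]^2
= 66*891128 + 29*13965^2
= 58814448 + 5655615525
= 5.7144e+09
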